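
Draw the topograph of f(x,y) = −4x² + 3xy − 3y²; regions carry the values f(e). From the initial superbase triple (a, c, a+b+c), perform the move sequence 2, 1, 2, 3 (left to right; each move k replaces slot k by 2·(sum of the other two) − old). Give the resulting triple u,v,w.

start (-4,-3,-4) = (f(1,0),f(0,1),f(1,1))
replace slot 2: 2·((-4)+(-4)) − (-3) = -13 → (-4,-13,-4)
replace slot 1: 2·((-13)+(-4)) − (-4) = -30 → (-30,-13,-4)
replace slot 2: 2·((-30)+(-4)) − (-13) = -55 → (-30,-55,-4)
replace slot 3: 2·((-30)+(-55)) − (-4) = -166 → (-30,-55,-166)

-30,-55,-166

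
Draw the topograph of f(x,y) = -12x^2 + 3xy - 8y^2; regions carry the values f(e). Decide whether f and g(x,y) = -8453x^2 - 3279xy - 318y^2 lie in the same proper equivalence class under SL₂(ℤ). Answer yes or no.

D₁ = -375, D₂ = -375
f is negative-definite; reduce −f:
−f: flip: (12,-3,8)→(8,3,12)
−f: reduced (well bottom): (8,3,12) with a≤c, −a<b≤a
flip sign back: reduced form of f is (-8,-3,-12)
g is negative-definite; reduce −g:
−g: flip: (8453,3279,318)→(318,-3279,8453)
−g: translate: b→-99 (≡-3279 mod 636), so (318,-3279,8453)→(318,-99,8)
−g: flip: (318,-99,8)→(8,99,318)
−g: translate: b→3 (≡99 mod 16), so (8,99,318)→(8,3,12)
−g: reduced (well bottom): (8,3,12) with a≤c, −a<b≤a
flip sign back: reduced form of g is (-8,-3,-12)
reduced forms (-8, -3, -12) vs (-8, -3, -12) ⇒ equivalent

yes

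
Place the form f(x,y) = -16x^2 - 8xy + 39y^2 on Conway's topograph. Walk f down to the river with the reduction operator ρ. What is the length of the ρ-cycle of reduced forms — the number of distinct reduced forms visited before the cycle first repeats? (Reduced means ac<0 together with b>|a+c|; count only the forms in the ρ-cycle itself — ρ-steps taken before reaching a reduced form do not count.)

D = 2560, ⌊√D⌋ = 50
descent: ρ → (39,8,-16)
descent: ρ → (-16,24,31)  [lands on river]
river: ρ → (31,38,-9)
river: ρ → (-9,34,39)
river: ρ → (39,44,-4)
river: ρ → (-4,44,39)
river: ρ → (39,34,-9)
river: ρ → (-9,38,31)
river: ρ → (31,24,-16)
river: ρ → (-16,40,15)
river: ρ → (15,50,-1)
river: ρ → (-1,50,15)
river: ρ → (15,40,-16)
ρ-cycle length = 12 (tail of 2 descent steps not counted)

12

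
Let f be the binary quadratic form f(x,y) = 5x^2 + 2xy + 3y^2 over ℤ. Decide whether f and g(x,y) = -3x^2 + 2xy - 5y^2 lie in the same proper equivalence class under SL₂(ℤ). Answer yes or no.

D₁ = -56, D₂ = -56
f: flip: (5,2,3)→(3,-2,5)
f: reduced (well bottom): (3,-2,5) with a≤c, −a<b≤a
g is negative-definite; reduce −g:
−g: reduced (well bottom): (3,-2,5) with a≤c, −a<b≤a
flip sign back: reduced form of g is (-3,2,-5)
reduced forms (3, -2, 5) vs (-3, 2, -5) ⇒ inequivalent

no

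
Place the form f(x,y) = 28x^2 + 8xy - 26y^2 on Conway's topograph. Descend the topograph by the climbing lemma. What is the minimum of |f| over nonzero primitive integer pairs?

river: ρ → (-26,44,10)
river: ρ → (10,36,-42)
river: ρ → (-42,48,4)
river: ρ → (4,48,-42)
river: ρ → (-42,36,10)
river: ρ → (10,44,-26)
river: ρ → (-26,8,28)
river: ρ → (28,48,-6)
river: ρ → (-6,48,28)
river: ρ → (28,8,-26)
closes: descent 0, river 10
min |a| on river = 4

4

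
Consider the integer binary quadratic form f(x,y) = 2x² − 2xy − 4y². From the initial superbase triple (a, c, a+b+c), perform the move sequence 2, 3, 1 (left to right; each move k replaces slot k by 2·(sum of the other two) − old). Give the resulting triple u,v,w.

start (2,-4,-4) = (f(1,0),f(0,1),f(1,1))
replace slot 2: 2·(2+(-4)) − (-4) = 0 → (2,0,-4)
replace slot 3: 2·(2+0) − (-4) = 8 → (2,0,8)
replace slot 1: 2·(0+8) − 2 = 14 → (14,0,8)

14,0,8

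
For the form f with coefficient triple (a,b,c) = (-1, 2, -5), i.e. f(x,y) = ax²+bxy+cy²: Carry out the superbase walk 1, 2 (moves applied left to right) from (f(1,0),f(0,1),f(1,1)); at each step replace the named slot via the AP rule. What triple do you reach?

start (-1,-5,-4) = (f(1,0),f(0,1),f(1,1))
replace slot 1: 2·((-5)+(-4)) − (-1) = -17 → (-17,-5,-4)
replace slot 2: 2·((-17)+(-4)) − (-5) = -37 → (-17,-37,-4)

-17,-37,-4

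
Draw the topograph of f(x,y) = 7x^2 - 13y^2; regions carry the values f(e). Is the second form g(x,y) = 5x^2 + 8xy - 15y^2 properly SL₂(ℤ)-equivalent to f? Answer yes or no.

D₁ = 364, D₂ = 364
river cycle of f (length 8): (7, 14, -6), (-6, 10, 11), (11, 12, -5), (-5, 18, 2), (2, 18, -5), (-5, 12, 11), (11, 10, -6), (-6, 14, 7)
river cycle of g (length 8): (5, 18, -2), (-2, 18, 5), (5, 12, -11), (-11, 10, 6), (6, 14, -7), (-7, 14, 6), (6, 10, -11), (-11, 12, 5)
cycles differ ⇒ inequivalent

no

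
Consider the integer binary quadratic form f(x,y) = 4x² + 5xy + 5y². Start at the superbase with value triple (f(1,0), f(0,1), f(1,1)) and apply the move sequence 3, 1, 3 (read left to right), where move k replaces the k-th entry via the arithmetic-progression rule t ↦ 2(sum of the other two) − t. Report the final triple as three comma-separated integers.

start (4,5,14) = (f(1,0),f(0,1),f(1,1))
replace slot 3: 2·(4+5) − 14 = 4 → (4,5,4)
replace slot 1: 2·(5+4) − 4 = 14 → (14,5,4)
replace slot 3: 2·(14+5) − 4 = 34 → (14,5,34)

14,5,34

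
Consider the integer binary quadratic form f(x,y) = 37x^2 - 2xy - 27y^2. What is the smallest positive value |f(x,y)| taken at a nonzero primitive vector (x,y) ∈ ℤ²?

descent: ρ → (-27,56,8)  [lands on river]
river: ρ → (8,56,-27)
river: ρ → (-27,52,12)
river: ρ → (12,44,-43)
river: ρ → (-43,42,13)
river: ρ → (13,62,-3)
river: ρ → (-3,58,53)
river: ρ → (53,48,-8)
river: ρ → (-8,48,53)
river: ρ → (53,58,-3)
river: ρ → (-3,62,13)
river: ρ → (13,42,-43)
river: ρ → (-43,44,12)
river: ρ → (12,52,-27)
closes: descent 1, river 14
min |a| on river = 3

3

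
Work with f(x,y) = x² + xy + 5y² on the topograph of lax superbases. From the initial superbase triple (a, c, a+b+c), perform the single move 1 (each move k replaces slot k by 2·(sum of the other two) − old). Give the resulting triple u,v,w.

start (1,5,7) = (f(1,0),f(0,1),f(1,1))
replace slot 1: 2·(5+7) − 1 = 23 → (23,5,7)

23,5,7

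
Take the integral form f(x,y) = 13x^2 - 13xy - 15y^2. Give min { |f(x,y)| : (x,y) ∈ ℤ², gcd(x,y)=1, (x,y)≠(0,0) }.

descent: ρ → (-15,13,13)  [lands on river]
river: ρ → (13,13,-15)
river: ρ → (-15,17,11)
river: ρ → (11,27,-5)
river: ρ → (-5,23,21)
river: ρ → (21,19,-7)
river: ρ → (-7,23,15)
river: ρ → (15,7,-15)
river: ρ → (-15,23,7)
river: ρ → (7,19,-21)
river: ρ → (-21,23,5)
river: ρ → (5,27,-11)
river: ρ → (-11,17,15)
river: ρ → (15,13,-13)
river: ρ → (-13,13,15)
river: ρ → (15,17,-11)
river: ρ → (-11,27,5)
river: ρ → (5,23,-21)
river: ρ → (-21,19,7)
river: ρ → (7,23,-15)
river: ρ → (-15,7,15)
river: ρ → (15,23,-7)
river: ρ → (-7,19,21)
river: ρ → (21,23,-5)
river: ρ → (-5,27,11)
river: ρ → (11,17,-15)
closes: descent 1, river 26
min |a| on river = 5

5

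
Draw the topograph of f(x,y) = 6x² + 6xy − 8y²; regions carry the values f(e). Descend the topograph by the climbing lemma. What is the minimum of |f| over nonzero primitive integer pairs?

river: ρ → (-8,10,4)
river: ρ → (4,14,-2)
river: ρ → (-2,14,4)
river: ρ → (4,10,-8)
river: ρ → (-8,6,6)
river: ρ → (6,6,-8)
closes: descent 0, river 6
min |a| on river = 2

2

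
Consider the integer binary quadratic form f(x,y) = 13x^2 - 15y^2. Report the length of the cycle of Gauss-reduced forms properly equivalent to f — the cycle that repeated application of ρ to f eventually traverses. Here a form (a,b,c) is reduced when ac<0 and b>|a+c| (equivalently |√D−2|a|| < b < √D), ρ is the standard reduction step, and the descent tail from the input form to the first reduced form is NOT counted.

D = 780, ⌊√D⌋ = 27
descent: ρ → (-15,0,13)
descent: ρ → (13,26,-2)  [lands on river]
river: ρ → (-2,26,13)
ρ-cycle length = 2 (tail of 2 descent steps not counted)

2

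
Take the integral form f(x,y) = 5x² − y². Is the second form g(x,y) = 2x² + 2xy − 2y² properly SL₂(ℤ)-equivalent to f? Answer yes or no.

D₁ = 20, D₂ = 20
river cycle of f (length 2): (-1, 4, 1), (1, 4, -1)
river cycle of g (length 2): (-2, 2, 2), (2, 2, -2)
cycles differ ⇒ inequivalent

no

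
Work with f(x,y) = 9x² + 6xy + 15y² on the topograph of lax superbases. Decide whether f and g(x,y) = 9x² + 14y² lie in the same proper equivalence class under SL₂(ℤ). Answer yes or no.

D₁ = -504, D₂ = -504
f: reduced (well bottom): (9,6,15) with a≤c, −a<b≤a
g: reduced (well bottom): (9,0,14) with a≤c, −a<b≤a
reduced forms (9, 6, 15) vs (9, 0, 14) ⇒ inequivalent

no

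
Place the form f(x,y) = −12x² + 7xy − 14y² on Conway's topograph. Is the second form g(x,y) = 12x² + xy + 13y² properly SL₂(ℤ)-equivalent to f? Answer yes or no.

D₁ = -623, D₂ = -623
f is negative-definite; reduce −f:
−f: reduced (well bottom): (12,-7,14) with a≤c, −a<b≤a
flip sign back: reduced form of f is (-12,7,-14)
g: reduced (well bottom): (12,1,13) with a≤c, −a<b≤a
reduced forms (-12, 7, -14) vs (12, 1, 13) ⇒ inequivalent

no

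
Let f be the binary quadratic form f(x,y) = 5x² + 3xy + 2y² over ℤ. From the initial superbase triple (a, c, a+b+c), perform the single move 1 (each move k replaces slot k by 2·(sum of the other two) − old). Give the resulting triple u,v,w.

start (5,2,10) = (f(1,0),f(0,1),f(1,1))
replace slot 1: 2·(2+10) − 5 = 19 → (19,2,10)

19,2,10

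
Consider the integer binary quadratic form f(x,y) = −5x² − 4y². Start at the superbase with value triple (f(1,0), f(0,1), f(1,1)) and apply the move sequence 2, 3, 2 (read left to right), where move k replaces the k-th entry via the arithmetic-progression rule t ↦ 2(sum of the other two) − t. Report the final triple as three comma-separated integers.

start (-5,-4,-9) = (f(1,0),f(0,1),f(1,1))
replace slot 2: 2·((-5)+(-9)) − (-4) = -24 → (-5,-24,-9)
replace slot 3: 2·((-5)+(-24)) − (-9) = -49 → (-5,-24,-49)
replace slot 2: 2·((-5)+(-49)) − (-24) = -84 → (-5,-84,-49)

-5,-84,-49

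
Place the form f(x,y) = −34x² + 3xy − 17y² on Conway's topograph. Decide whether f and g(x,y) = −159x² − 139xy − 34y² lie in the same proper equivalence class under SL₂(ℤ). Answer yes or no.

D₁ = -2303, D₂ = -2303
f is negative-definite; reduce −f:
−f: flip: (34,-3,17)→(17,3,34)
−f: reduced (well bottom): (17,3,34) with a≤c, −a<b≤a
flip sign back: reduced form of f is (-17,-3,-34)
g is negative-definite; reduce −g:
−g: flip: (159,139,34)→(34,-139,159)
−g: translate: b→-3 (≡-139 mod 68), so (34,-139,159)→(34,-3,17)
−g: flip: (34,-3,17)→(17,3,34)
−g: reduced (well bottom): (17,3,34) with a≤c, −a<b≤a
flip sign back: reduced form of g is (-17,-3,-34)
reduced forms (-17, -3, -34) vs (-17, -3, -34) ⇒ equivalent

yes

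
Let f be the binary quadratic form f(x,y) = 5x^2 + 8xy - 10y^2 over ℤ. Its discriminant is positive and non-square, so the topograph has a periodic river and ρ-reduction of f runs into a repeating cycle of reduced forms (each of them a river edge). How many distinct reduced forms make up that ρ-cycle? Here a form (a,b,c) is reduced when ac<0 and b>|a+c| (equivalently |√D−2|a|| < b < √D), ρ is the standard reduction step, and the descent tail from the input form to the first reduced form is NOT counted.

D = 264, ⌊√D⌋ = 16
river: ρ → (-10,12,3)
river: ρ → (3,12,-10)
river: ρ → (-10,8,5)
river: ρ → (5,12,-6)
river: ρ → (-6,12,5)
river: ρ → (5,8,-10)
ρ-cycle length = 6 (tail of 0 descent steps not counted)

6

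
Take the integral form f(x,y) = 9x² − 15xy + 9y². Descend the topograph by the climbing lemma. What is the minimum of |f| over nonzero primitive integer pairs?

translate: b→3 (≡-15 mod 18), so (9,-15,9)→(9,3,3)
flip: (9,3,3)→(3,-3,9)
translate: b→3 (≡-3 mod 6), so (3,-3,9)→(3,3,9)
reduced (well bottom): (3,3,9) with a≤c, −a<b≤a
well minimum = a = 3

3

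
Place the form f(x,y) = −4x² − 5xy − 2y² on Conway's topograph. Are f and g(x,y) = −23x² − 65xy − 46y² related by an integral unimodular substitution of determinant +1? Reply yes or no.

D₁ = -7, D₂ = -7
f is negative-definite; reduce −f:
−f: translate: b→-3 (≡5 mod 8), so (4,5,2)→(4,-3,1)
−f: flip: (4,-3,1)→(1,3,4)
−f: translate: b→1 (≡3 mod 2), so (1,3,4)→(1,1,2)
−f: reduced (well bottom): (1,1,2) with a≤c, −a<b≤a
flip sign back: reduced form of f is (-1,-1,-2)
g is negative-definite; reduce −g:
−g: translate: b→19 (≡65 mod 46), so (23,65,46)→(23,19,4)
−g: flip: (23,19,4)→(4,-19,23)
−g: translate: b→-3 (≡-19 mod 8), so (4,-19,23)→(4,-3,1)
−g: flip: (4,-3,1)→(1,3,4)
−g: translate: b→1 (≡3 mod 2), so (1,3,4)→(1,1,2)
−g: reduced (well bottom): (1,1,2) with a≤c, −a<b≤a
flip sign back: reduced form of g is (-1,-1,-2)
reduced forms (-1, -1, -2) vs (-1, -1, -2) ⇒ equivalent

yes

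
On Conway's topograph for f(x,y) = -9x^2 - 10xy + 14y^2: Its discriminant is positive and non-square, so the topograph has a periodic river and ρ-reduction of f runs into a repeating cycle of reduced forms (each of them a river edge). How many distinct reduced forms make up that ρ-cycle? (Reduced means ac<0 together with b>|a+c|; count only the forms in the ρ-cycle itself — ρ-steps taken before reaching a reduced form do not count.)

D = 604, ⌊√D⌋ = 24
descent: ρ → (14,10,-9)  [lands on river]
river: ρ → (-9,8,15)
river: ρ → (15,22,-2)
river: ρ → (-2,22,15)
river: ρ → (15,8,-9)
river: ρ → (-9,10,14)
river: ρ → (14,18,-5)
river: ρ → (-5,22,6)
river: ρ → (6,14,-17)
river: ρ → (-17,20,3)
river: ρ → (3,22,-10)
river: ρ → (-10,18,7)
river: ρ → (7,24,-1)
river: ρ → (-1,24,7)
river: ρ → (7,18,-10)
river: ρ → (-10,22,3)
river: ρ → (3,20,-17)
river: ρ → (-17,14,6)
river: ρ → (6,22,-5)
river: ρ → (-5,18,14)
ρ-cycle length = 20 (tail of 1 descent step not counted)

20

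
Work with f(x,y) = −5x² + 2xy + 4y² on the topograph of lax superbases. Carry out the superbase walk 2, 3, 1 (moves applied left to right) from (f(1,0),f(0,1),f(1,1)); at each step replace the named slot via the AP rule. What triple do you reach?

start (-5,4,1) = (f(1,0),f(0,1),f(1,1))
replace slot 2: 2·((-5)+1) − 4 = -12 → (-5,-12,1)
replace slot 3: 2·((-5)+(-12)) − 1 = -35 → (-5,-12,-35)
replace slot 1: 2·((-12)+(-35)) − (-5) = -89 → (-89,-12,-35)

-89,-12,-35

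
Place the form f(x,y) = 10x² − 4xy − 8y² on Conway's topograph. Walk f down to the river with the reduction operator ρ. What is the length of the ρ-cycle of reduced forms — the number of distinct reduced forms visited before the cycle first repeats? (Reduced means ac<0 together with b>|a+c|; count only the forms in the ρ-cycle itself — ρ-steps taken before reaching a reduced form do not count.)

D = 336, ⌊√D⌋ = 18
descent: ρ → (-8,4,10)  [lands on river]
river: ρ → (10,16,-2)
river: ρ → (-2,16,10)
river: ρ → (10,4,-8)
river: ρ → (-8,12,6)
river: ρ → (6,12,-8)
ρ-cycle length = 6 (tail of 1 descent step not counted)

6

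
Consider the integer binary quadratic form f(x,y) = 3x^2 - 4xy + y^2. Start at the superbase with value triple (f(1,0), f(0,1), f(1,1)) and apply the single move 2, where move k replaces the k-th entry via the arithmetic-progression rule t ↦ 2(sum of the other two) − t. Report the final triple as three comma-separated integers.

start (3,1,0) = (f(1,0),f(0,1),f(1,1))
replace slot 2: 2·(3+0) − 1 = 5 → (3,5,0)

3,5,0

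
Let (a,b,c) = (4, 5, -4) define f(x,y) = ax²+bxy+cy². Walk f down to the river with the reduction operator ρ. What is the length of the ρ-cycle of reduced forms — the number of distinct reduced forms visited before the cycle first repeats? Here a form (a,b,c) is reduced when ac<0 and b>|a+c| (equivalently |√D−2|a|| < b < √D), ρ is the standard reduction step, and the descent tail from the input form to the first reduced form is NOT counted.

D = 89, ⌊√D⌋ = 9
river: ρ → (-4,3,5)
river: ρ → (5,7,-2)
river: ρ → (-2,9,1)
river: ρ → (1,9,-2)
river: ρ → (-2,7,5)
river: ρ → (5,3,-4)
river: ρ → (-4,5,4)
river: ρ → (4,3,-5)
river: ρ → (-5,7,2)
river: ρ → (2,9,-1)
river: ρ → (-1,9,2)
river: ρ → (2,7,-5)
river: ρ → (-5,3,4)
river: ρ → (4,5,-4)
ρ-cycle length = 14 (tail of 0 descent steps not counted)

14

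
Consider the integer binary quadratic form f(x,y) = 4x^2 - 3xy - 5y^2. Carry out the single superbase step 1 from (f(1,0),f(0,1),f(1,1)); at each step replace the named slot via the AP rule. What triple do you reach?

start (4,-5,-4) = (f(1,0),f(0,1),f(1,1))
replace slot 1: 2·((-5)+(-4)) − 4 = -22 → (-22,-5,-4)

-22,-5,-4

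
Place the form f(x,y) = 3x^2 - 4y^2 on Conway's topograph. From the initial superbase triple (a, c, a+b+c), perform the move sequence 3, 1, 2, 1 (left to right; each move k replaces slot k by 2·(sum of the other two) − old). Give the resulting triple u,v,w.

start (3,-4,-1) = (f(1,0),f(0,1),f(1,1))
replace slot 3: 2·(3+(-4)) − (-1) = -1 → (3,-4,-1)
replace slot 1: 2·((-4)+(-1)) − 3 = -13 → (-13,-4,-1)
replace slot 2: 2·((-13)+(-1)) − (-4) = -24 → (-13,-24,-1)
replace slot 1: 2·((-24)+(-1)) − (-13) = -37 → (-37,-24,-1)

-37,-24,-1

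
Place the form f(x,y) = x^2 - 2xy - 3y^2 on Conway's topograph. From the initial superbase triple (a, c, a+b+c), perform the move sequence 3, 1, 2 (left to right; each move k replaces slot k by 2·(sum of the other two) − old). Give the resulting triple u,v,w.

start (1,-3,-4) = (f(1,0),f(0,1),f(1,1))
replace slot 3: 2·(1+(-3)) − (-4) = 0 → (1,-3,0)
replace slot 1: 2·((-3)+0) − 1 = -7 → (-7,-3,0)
replace slot 2: 2·((-7)+0) − (-3) = -11 → (-7,-11,0)

-7,-11,0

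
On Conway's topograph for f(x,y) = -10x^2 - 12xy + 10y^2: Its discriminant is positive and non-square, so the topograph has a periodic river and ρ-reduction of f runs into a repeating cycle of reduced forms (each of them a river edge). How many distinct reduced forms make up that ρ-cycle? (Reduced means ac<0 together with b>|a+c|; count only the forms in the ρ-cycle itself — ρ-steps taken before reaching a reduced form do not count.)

D = 544, ⌊√D⌋ = 23
descent: ρ → (10,12,-10)  [lands on river]
river: ρ → (-10,8,12)
river: ρ → (12,16,-6)
river: ρ → (-6,20,6)
river: ρ → (6,16,-12)
river: ρ → (-12,8,10)
ρ-cycle length = 6 (tail of 1 descent step not counted)

6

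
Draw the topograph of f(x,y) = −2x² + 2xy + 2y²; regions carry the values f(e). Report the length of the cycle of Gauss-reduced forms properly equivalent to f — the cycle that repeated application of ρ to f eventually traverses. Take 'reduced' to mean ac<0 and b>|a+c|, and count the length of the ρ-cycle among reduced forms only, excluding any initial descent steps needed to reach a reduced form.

D = 20, ⌊√D⌋ = 4
river: ρ → (2,2,-2)
river: ρ → (-2,2,2)
ρ-cycle length = 2 (tail of 0 descent steps not counted)

2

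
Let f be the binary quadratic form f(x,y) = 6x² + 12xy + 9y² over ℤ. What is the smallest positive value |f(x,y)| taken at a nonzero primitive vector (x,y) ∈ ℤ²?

translate: b→0 (≡12 mod 12), so (6,12,9)→(6,0,3)
flip: (6,0,3)→(3,0,6)
reduced (well bottom): (3,0,6) with a≤c, −a<b≤a
well minimum = a = 3

3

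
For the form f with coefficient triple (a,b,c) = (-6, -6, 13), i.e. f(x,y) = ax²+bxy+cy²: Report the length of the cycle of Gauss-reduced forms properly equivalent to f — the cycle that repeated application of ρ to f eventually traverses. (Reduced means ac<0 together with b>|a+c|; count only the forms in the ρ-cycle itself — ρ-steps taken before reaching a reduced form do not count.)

D = 348, ⌊√D⌋ = 18
descent: ρ → (13,6,-6)
descent: ρ → (-6,18,1)  [lands on river]
river: ρ → (1,18,-6)
ρ-cycle length = 2 (tail of 2 descent steps not counted)

2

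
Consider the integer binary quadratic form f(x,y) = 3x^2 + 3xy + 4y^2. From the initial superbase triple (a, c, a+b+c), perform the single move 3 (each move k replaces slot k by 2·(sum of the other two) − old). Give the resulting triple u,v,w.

start (3,4,10) = (f(1,0),f(0,1),f(1,1))
replace slot 3: 2·(3+4) − 10 = 4 → (3,4,4)

3,4,4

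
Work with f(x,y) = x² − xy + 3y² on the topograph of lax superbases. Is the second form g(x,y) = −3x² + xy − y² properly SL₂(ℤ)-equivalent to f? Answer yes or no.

D₁ = -11, D₂ = -11
f: translate: b→1 (≡-1 mod 2), so (1,-1,3)→(1,1,3)
f: reduced (well bottom): (1,1,3) with a≤c, −a<b≤a
g is negative-definite; reduce −g:
−g: flip: (3,-1,1)→(1,1,3)
−g: reduced (well bottom): (1,1,3) with a≤c, −a<b≤a
flip sign back: reduced form of g is (-1,-1,-3)
reduced forms (1, 1, 3) vs (-1, -1, -3) ⇒ inequivalent

no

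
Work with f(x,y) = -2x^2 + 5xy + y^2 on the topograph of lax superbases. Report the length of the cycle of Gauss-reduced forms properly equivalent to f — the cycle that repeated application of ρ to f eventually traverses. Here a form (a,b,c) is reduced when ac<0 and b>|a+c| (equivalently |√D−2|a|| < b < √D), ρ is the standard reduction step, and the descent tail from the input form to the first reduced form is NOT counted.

D = 33, ⌊√D⌋ = 5
river: ρ → (1,5,-2)
river: ρ → (-2,3,3)
river: ρ → (3,3,-2)
river: ρ → (-2,5,1)
ρ-cycle length = 4 (tail of 0 descent steps not counted)

4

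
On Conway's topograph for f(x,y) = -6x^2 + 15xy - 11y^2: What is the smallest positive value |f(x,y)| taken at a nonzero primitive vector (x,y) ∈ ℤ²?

translate: b→-3 (≡-15 mod 12), so (6,-15,11)→(6,-3,2)
flip: (6,-3,2)→(2,3,6)
translate: b→-1 (≡3 mod 4), so (2,3,6)→(2,-1,5)
reduced (well bottom): (2,-1,5) with a≤c, −a<b≤a
well minimum |f| = |-2| = 2 (negative-definite)

2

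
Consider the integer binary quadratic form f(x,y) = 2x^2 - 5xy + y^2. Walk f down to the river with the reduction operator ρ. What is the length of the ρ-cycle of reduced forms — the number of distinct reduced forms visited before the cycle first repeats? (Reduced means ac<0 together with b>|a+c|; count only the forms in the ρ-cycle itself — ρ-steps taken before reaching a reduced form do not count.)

D = 17, ⌊√D⌋ = 4
descent: ρ → (1,3,-2)  [lands on river]
river: ρ → (-2,1,2)
river: ρ → (2,3,-1)
river: ρ → (-1,3,2)
river: ρ → (2,1,-2)
river: ρ → (-2,3,1)
ρ-cycle length = 6 (tail of 1 descent step not counted)

6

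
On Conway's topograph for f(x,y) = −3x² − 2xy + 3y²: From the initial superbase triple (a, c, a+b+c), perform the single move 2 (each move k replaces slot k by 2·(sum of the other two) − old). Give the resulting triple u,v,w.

start (-3,3,-2) = (f(1,0),f(0,1),f(1,1))
replace slot 2: 2·((-3)+(-2)) − 3 = -13 → (-3,-13,-2)

-3,-13,-2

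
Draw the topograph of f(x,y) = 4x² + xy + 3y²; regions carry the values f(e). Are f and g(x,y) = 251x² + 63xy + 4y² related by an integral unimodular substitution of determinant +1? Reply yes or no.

D₁ = -47, D₂ = -47
f: flip: (4,1,3)→(3,-1,4)
f: reduced (well bottom): (3,-1,4) with a≤c, −a<b≤a
g: flip: (251,63,4)→(4,-63,251)
g: translate: b→1 (≡-63 mod 8), so (4,-63,251)→(4,1,3)
g: flip: (4,1,3)→(3,-1,4)
g: reduced (well bottom): (3,-1,4) with a≤c, −a<b≤a
reduced forms (3, -1, 4) vs (3, -1, 4) ⇒ equivalent

yes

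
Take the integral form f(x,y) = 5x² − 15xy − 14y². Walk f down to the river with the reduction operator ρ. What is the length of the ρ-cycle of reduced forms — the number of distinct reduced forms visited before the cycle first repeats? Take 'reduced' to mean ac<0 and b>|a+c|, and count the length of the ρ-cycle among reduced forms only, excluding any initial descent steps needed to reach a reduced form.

D = 505, ⌊√D⌋ = 22
descent: ρ → (-14,15,5)  [lands on river]
river: ρ → (5,15,-14)
river: ρ → (-14,13,6)
river: ρ → (6,11,-16)
river: ρ → (-16,21,1)
river: ρ → (1,21,-16)
river: ρ → (-16,11,6)
river: ρ → (6,13,-14)
ρ-cycle length = 8 (tail of 1 descent step not counted)

8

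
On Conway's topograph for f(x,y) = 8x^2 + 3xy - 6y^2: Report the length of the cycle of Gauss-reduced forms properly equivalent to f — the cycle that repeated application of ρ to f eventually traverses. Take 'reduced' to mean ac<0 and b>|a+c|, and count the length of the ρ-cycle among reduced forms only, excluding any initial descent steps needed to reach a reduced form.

D = 201, ⌊√D⌋ = 14
river: ρ → (-6,9,5)
river: ρ → (5,11,-4)
river: ρ → (-4,13,2)
river: ρ → (2,11,-10)
river: ρ → (-10,9,3)
river: ρ → (3,9,-10)
river: ρ → (-10,11,2)
river: ρ → (2,13,-4)
river: ρ → (-4,11,5)
river: ρ → (5,9,-6)
river: ρ → (-6,3,8)
river: ρ → (8,13,-1)
river: ρ → (-1,13,8)
river: ρ → (8,3,-6)
ρ-cycle length = 14 (tail of 0 descent steps not counted)

14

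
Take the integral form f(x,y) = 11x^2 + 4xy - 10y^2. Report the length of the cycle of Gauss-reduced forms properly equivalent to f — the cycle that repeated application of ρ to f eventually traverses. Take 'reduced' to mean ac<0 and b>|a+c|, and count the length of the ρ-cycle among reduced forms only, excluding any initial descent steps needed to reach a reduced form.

D = 456, ⌊√D⌋ = 21
river: ρ → (-10,16,5)
river: ρ → (5,14,-13)
river: ρ → (-13,12,6)
river: ρ → (6,12,-13)
river: ρ → (-13,14,5)
river: ρ → (5,16,-10)
river: ρ → (-10,4,11)
river: ρ → (11,18,-3)
river: ρ → (-3,18,11)
river: ρ → (11,4,-10)
ρ-cycle length = 10 (tail of 0 descent steps not counted)

10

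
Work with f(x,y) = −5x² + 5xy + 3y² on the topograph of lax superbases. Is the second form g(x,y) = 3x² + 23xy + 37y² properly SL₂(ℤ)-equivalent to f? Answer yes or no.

D₁ = 85, D₂ = 85
river cycle of f (length 6): (3, 7, -3), (-3, 5, 5), (5, 5, -3), (-3, 7, 3), (3, 5, -5), (-5, 5, 3)
river cycle of g (length 6): (3, 5, -5), (-5, 5, 3), (3, 7, -3), (-3, 5, 5), (5, 5, -3), (-3, 7, 3)
cycles coincide ⇒ equivalent

yes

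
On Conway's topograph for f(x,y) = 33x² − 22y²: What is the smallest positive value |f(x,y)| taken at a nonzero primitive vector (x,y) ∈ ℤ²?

descent: ρ → (-22,44,11)  [lands on river]
river: ρ → (11,44,-22)
closes: descent 1, river 2
min |a| on river = 11

11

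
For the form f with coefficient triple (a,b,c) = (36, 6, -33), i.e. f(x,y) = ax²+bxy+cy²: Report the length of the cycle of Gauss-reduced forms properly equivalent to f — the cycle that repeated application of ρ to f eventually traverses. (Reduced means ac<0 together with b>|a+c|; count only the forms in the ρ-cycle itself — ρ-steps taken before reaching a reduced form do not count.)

D = 4788, ⌊√D⌋ = 69
river: ρ → (-33,60,9)
river: ρ → (9,66,-12)
river: ρ → (-12,54,39)
river: ρ → (39,24,-27)
river: ρ → (-27,30,36)
river: ρ → (36,42,-21)
river: ρ → (-21,42,36)
river: ρ → (36,30,-27)
river: ρ → (-27,24,39)
river: ρ → (39,54,-12)
river: ρ → (-12,66,9)
river: ρ → (9,60,-33)
river: ρ → (-33,6,36)
river: ρ → (36,66,-3)
river: ρ → (-3,66,36)
river: ρ → (36,6,-33)
ρ-cycle length = 16 (tail of 0 descent steps not counted)

16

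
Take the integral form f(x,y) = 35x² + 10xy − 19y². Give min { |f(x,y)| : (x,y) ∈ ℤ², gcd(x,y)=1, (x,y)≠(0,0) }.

descent: ρ → (-19,28,26)  [lands on river]
river: ρ → (26,24,-21)
river: ρ → (-21,18,29)
river: ρ → (29,40,-10)
river: ρ → (-10,40,29)
river: ρ → (29,18,-21)
river: ρ → (-21,24,26)
river: ρ → (26,28,-19)
river: ρ → (-19,48,6)
river: ρ → (6,48,-19)
closes: descent 1, river 10
min |a| on river = 6

6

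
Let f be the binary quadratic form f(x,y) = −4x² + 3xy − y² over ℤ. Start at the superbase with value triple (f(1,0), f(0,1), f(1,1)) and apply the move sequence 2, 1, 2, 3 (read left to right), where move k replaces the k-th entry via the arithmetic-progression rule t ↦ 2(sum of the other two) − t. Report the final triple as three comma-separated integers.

start (-4,-1,-2) = (f(1,0),f(0,1),f(1,1))
replace slot 2: 2·((-4)+(-2)) − (-1) = -11 → (-4,-11,-2)
replace slot 1: 2·((-11)+(-2)) − (-4) = -22 → (-22,-11,-2)
replace slot 2: 2·((-22)+(-2)) − (-11) = -37 → (-22,-37,-2)
replace slot 3: 2·((-22)+(-37)) − (-2) = -116 → (-22,-37,-116)

-22,-37,-116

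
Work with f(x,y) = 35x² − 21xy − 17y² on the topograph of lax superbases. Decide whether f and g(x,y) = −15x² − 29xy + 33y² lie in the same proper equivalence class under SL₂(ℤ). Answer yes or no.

D₁ = 2821, D₂ = 2821
river cycle of f (length 14): (-17, 21, 35), (35, 49, -3), (-3, 53, 1), (1, 53, -3), (-3, 49, 35), (35, 21, -17), (-17, 47, 9), (9, 43, -27), (-27, 11, 25), (25, 39, -13), … (4 more)
river cycle of g (length 16): (33, 29, -15), (-15, 31, 31), (31, 31, -15), (-15, 29, 33), (33, 37, -11), (-11, 51, 5), (5, 49, -21), (-21, 35, 19), (19, 41, -15), (-15, 49, 7), … (6 more)
cycles differ ⇒ inequivalent

no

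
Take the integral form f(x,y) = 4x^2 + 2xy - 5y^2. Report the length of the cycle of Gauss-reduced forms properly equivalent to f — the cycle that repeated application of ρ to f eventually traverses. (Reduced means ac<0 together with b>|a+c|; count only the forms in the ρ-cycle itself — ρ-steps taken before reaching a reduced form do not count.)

D = 84, ⌊√D⌋ = 9
river: ρ → (-5,8,1)
river: ρ → (1,8,-5)
river: ρ → (-5,2,4)
river: ρ → (4,6,-3)
river: ρ → (-3,6,4)
river: ρ → (4,2,-5)
ρ-cycle length = 6 (tail of 0 descent steps not counted)

6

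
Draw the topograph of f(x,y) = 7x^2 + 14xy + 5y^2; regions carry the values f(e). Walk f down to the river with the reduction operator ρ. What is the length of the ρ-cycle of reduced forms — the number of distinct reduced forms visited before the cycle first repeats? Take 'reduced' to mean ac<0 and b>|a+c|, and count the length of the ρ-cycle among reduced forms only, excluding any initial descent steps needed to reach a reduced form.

D = 56, ⌊√D⌋ = 7
descent: ρ → (5,6,-1)  [lands on river]
river: ρ → (-1,6,5)
river: ρ → (5,4,-2)
river: ρ → (-2,4,5)
ρ-cycle length = 4 (tail of 1 descent step not counted)

4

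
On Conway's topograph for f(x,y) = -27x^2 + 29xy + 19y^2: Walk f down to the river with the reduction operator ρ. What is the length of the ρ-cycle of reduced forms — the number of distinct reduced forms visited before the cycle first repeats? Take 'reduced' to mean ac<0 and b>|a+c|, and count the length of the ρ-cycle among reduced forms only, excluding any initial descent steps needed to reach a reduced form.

D = 2893, ⌊√D⌋ = 53
river: ρ → (19,47,-9)
river: ρ → (-9,43,29)
river: ρ → (29,15,-23)
river: ρ → (-23,31,21)
river: ρ → (21,53,-1)
river: ρ → (-1,53,21)
river: ρ → (21,31,-23)
river: ρ → (-23,15,29)
river: ρ → (29,43,-9)
river: ρ → (-9,47,19)
river: ρ → (19,29,-27)
river: ρ → (-27,25,21)
river: ρ → (21,17,-31)
river: ρ → (-31,45,7)
river: ρ → (7,53,-3)
river: ρ → (-3,49,41)
river: ρ → (41,33,-11)
river: ρ → (-11,33,41)
river: ρ → (41,49,-3)
river: ρ → (-3,53,7)
river: ρ → (7,45,-31)
river: ρ → (-31,17,21)
river: ρ → (21,25,-27)
river: ρ → (-27,29,19)
ρ-cycle length = 24 (tail of 0 descent steps not counted)

24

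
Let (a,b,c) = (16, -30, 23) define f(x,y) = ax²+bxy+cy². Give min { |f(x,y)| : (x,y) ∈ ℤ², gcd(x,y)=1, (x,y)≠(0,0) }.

translate: b→2 (≡-30 mod 32), so (16,-30,23)→(16,2,9)
flip: (16,2,9)→(9,-2,16)
reduced (well bottom): (9,-2,16) with a≤c, −a<b≤a
well minimum = a = 9

9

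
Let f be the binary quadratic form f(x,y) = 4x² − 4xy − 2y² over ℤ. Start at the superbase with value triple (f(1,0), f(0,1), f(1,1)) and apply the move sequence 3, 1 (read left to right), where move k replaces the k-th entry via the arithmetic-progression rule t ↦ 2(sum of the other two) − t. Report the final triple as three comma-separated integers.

start (4,-2,-2) = (f(1,0),f(0,1),f(1,1))
replace slot 3: 2·(4+(-2)) − (-2) = 6 → (4,-2,6)
replace slot 1: 2·((-2)+6) − 4 = 4 → (4,-2,6)

4,-2,6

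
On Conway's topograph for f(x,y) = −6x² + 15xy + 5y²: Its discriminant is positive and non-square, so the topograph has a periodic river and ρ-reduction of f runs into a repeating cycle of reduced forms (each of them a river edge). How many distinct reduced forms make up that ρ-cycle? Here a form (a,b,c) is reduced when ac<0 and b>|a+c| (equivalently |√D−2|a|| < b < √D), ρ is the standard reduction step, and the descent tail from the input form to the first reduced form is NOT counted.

D = 345, ⌊√D⌋ = 18
river: ρ → (5,15,-6)
river: ρ → (-6,9,11)
river: ρ → (11,13,-4)
river: ρ → (-4,11,14)
river: ρ → (14,17,-1)
river: ρ → (-1,17,14)
river: ρ → (14,11,-4)
river: ρ → (-4,13,11)
river: ρ → (11,9,-6)
river: ρ → (-6,15,5)
ρ-cycle length = 10 (tail of 0 descent steps not counted)

10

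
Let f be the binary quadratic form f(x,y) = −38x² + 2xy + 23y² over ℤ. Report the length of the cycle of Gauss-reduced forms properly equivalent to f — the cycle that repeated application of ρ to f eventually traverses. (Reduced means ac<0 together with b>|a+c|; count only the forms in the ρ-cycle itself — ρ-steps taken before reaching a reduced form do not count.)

D = 3500, ⌊√D⌋ = 59
descent: ρ → (23,44,-17)  [lands on river]
river: ρ → (-17,58,2)
river: ρ → (2,58,-17)
river: ρ → (-17,44,23)
river: ρ → (23,48,-13)
river: ρ → (-13,56,7)
river: ρ → (7,56,-13)
river: ρ → (-13,48,23)
ρ-cycle length = 8 (tail of 1 descent step not counted)

8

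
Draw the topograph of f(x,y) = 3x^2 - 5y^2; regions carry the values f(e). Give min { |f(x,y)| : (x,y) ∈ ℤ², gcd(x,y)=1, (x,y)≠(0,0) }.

descent: ρ → (-5,0,3)
descent: ρ → (3,6,-2)  [lands on river]
river: ρ → (-2,6,3)
closes: descent 2, river 2
min |a| on river = 2

2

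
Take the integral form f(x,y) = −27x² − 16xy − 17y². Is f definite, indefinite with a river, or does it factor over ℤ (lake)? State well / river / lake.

D = b²−4ac = (-16)² − 4·(-27)·(-17) = -1580
D < 0 ⇒ definite ⇒ every region one sign ⇒ single well

well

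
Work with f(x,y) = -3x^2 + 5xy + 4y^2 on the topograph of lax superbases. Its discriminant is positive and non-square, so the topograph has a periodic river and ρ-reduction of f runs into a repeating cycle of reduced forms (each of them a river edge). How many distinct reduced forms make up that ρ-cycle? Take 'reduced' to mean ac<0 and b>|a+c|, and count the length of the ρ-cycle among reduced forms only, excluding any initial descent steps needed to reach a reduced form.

D = 73, ⌊√D⌋ = 8
river: ρ → (4,3,-4)
river: ρ → (-4,5,3)
river: ρ → (3,7,-2)
river: ρ → (-2,5,6)
river: ρ → (6,7,-1)
river: ρ → (-1,7,6)
river: ρ → (6,5,-2)
river: ρ → (-2,7,3)
river: ρ → (3,5,-4)
river: ρ → (-4,3,4)
river: ρ → (4,5,-3)
river: ρ → (-3,7,2)
river: ρ → (2,5,-6)
river: ρ → (-6,7,1)
river: ρ → (1,7,-6)
river: ρ → (-6,5,2)
river: ρ → (2,7,-3)
river: ρ → (-3,5,4)
ρ-cycle length = 18 (tail of 0 descent steps not counted)

18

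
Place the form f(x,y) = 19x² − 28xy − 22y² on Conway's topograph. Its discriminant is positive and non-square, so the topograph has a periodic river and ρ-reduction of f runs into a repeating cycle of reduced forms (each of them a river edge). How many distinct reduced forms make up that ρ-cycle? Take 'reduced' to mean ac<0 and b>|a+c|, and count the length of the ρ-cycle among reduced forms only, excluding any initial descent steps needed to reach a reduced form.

D = 2456, ⌊√D⌋ = 49
descent: ρ → (-22,28,19)  [lands on river]
river: ρ → (19,48,-2)
river: ρ → (-2,48,19)
river: ρ → (19,28,-22)
river: ρ → (-22,16,25)
river: ρ → (25,34,-13)
river: ρ → (-13,44,10)
river: ρ → (10,36,-29)
river: ρ → (-29,22,17)
river: ρ → (17,46,-5)
river: ρ → (-5,44,26)
river: ρ → (26,8,-23)
river: ρ → (-23,38,11)
river: ρ → (11,28,-38)
river: ρ → (-38,48,1)
river: ρ → (1,48,-38)
river: ρ → (-38,28,11)
river: ρ → (11,38,-23)
river: ρ → (-23,8,26)
river: ρ → (26,44,-5)
river: ρ → (-5,46,17)
river: ρ → (17,22,-29)
river: ρ → (-29,36,10)
river: ρ → (10,44,-13)
river: ρ → (-13,34,25)
river: ρ → (25,16,-22)
ρ-cycle length = 26 (tail of 1 descent step not counted)

26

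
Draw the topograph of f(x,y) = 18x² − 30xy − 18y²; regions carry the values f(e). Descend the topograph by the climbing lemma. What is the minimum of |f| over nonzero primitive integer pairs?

descent: ρ → (-18,30,18)  [lands on river]
river: ρ → (18,42,-6)
river: ρ → (-6,42,18)
river: ρ → (18,30,-18)
river: ρ → (-18,42,6)
river: ρ → (6,42,-18)
closes: descent 1, river 6
min |a| on river = 6

6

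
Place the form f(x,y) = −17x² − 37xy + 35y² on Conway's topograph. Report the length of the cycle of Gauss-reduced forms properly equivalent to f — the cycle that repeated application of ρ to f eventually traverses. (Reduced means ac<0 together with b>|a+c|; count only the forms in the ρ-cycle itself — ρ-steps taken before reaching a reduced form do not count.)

D = 3749, ⌊√D⌋ = 61
descent: ρ → (35,37,-17)  [lands on river]
river: ρ → (-17,31,41)
river: ρ → (41,51,-7)
river: ρ → (-7,61,1)
river: ρ → (1,61,-7)
river: ρ → (-7,51,41)
river: ρ → (41,31,-17)
river: ρ → (-17,37,35)
river: ρ → (35,33,-19)
river: ρ → (-19,43,25)
river: ρ → (25,57,-5)
river: ρ → (-5,53,47)
river: ρ → (47,41,-11)
river: ρ → (-11,47,35)
river: ρ → (35,23,-23)
river: ρ → (-23,23,35)
river: ρ → (35,47,-11)
river: ρ → (-11,41,47)
river: ρ → (47,53,-5)
river: ρ → (-5,57,25)
river: ρ → (25,43,-19)
river: ρ → (-19,33,35)
ρ-cycle length = 22 (tail of 1 descent step not counted)

22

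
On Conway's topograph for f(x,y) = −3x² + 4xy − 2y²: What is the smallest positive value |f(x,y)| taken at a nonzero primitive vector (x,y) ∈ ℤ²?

translate: b→2 (≡-4 mod 6), so (3,-4,2)→(3,2,1)
flip: (3,2,1)→(1,-2,3)
translate: b→0 (≡-2 mod 2), so (1,-2,3)→(1,0,2)
reduced (well bottom): (1,0,2) with a≤c, −a<b≤a
well minimum |f| = |-1| = 1 (negative-definite)

1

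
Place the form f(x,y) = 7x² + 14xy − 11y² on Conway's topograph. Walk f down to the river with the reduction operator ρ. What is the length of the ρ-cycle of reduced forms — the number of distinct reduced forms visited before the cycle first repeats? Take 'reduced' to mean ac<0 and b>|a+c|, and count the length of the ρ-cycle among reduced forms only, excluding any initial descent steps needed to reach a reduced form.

D = 504, ⌊√D⌋ = 22
river: ρ → (-11,8,10)
river: ρ → (10,12,-9)
river: ρ → (-9,6,13)
river: ρ → (13,20,-2)
river: ρ → (-2,20,13)
river: ρ → (13,6,-9)
river: ρ → (-9,12,10)
river: ρ → (10,8,-11)
river: ρ → (-11,14,7)
river: ρ → (7,14,-11)
ρ-cycle length = 10 (tail of 0 descent steps not counted)

10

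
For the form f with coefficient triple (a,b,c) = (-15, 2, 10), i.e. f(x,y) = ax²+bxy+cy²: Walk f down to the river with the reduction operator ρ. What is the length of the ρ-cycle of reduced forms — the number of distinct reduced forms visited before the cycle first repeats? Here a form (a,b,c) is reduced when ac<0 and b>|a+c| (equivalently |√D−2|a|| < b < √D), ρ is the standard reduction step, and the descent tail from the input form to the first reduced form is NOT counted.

D = 604, ⌊√D⌋ = 24
descent: ρ → (10,18,-7)  [lands on river]
river: ρ → (-7,24,1)
river: ρ → (1,24,-7)
river: ρ → (-7,18,10)
river: ρ → (10,22,-3)
river: ρ → (-3,20,17)
river: ρ → (17,14,-6)
river: ρ → (-6,22,5)
river: ρ → (5,18,-14)
river: ρ → (-14,10,9)
river: ρ → (9,8,-15)
river: ρ → (-15,22,2)
river: ρ → (2,22,-15)
river: ρ → (-15,8,9)
river: ρ → (9,10,-14)
river: ρ → (-14,18,5)
river: ρ → (5,22,-6)
river: ρ → (-6,14,17)
river: ρ → (17,20,-3)
river: ρ → (-3,22,10)
ρ-cycle length = 20 (tail of 1 descent step not counted)

20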